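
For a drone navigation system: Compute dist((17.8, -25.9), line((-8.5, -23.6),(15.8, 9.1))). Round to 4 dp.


|cross product| = 915.9
|line direction| = sqrt(1659.78) = 40.7404
Distance = 915.9/sqrt(1659.78) = 22.4814

22.4814


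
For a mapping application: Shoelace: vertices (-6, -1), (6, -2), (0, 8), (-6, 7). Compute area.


Shoelace sum: ((-6)*(-2) - 6*(-1)) + (6*8 - 0*(-2)) + (0*7 - (-6)*8) + ((-6)*(-1) - (-6)*7)
= 162
Area = |162|/2 = 81

81


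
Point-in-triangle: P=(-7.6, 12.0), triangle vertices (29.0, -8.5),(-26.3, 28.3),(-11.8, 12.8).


Cross products: AB x AP = 213.23, BC x BP = 53.5, CA x CP = 56.82
All same sign? yes

Yes, inside


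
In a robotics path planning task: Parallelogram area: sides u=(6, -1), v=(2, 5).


|u x v| = |6*5 - (-1)*2|
= |30 - (-2)| = 32

32


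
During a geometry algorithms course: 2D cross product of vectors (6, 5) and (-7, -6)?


u x v = u_x*v_y - u_y*v_x = 6*(-6) - 5*(-7)
= (-36) - (-35) = -1

-1


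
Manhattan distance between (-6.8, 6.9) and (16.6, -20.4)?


|(-6.8)-16.6| + |6.9-(-20.4)| = 23.4 + 27.3 = 50.7

50.7


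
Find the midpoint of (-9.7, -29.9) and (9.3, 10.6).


M = (((-9.7)+9.3)/2, ((-29.9)+10.6)/2)
= (-0.2, -9.65)

(-0.2, -9.65)


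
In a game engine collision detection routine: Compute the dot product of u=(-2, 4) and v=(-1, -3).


u . v = u_x*v_x + u_y*v_y = (-2)*(-1) + 4*(-3)
= 2 + (-12) = -10

-10


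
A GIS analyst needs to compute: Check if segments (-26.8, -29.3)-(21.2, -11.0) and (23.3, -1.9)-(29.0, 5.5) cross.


Cross products: d1=214.56, d2=-36.33, d3=398.37, d4=649.26
d1*d2 < 0 and d3*d4 < 0? no

No, they don't intersect


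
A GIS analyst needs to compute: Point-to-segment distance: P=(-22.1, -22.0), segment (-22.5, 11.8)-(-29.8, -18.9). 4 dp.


Project P onto AB: t = 1 (clamped to [0,1])
Closest point on segment: (-29.8, -18.9)
Distance: 8.3006

8.3006


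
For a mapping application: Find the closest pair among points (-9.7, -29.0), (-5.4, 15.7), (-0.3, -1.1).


d(P0,P1) = 44.9063, d(P0,P2) = 29.441, d(P1,P2) = 17.557
Closest: P1 and P2

Closest pair: (-5.4, 15.7) and (-0.3, -1.1), distance = 17.557


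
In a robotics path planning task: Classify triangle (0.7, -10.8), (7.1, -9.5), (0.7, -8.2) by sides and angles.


Side lengths squared: AB^2=42.65, BC^2=42.65, CA^2=6.76
Sorted: [6.76, 42.65, 42.65]
By sides: Isosceles, By angles: Acute

Isosceles, Acute


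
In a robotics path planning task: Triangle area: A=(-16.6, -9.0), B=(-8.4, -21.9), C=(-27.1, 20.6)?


Area = |x_A(y_B-y_C) + x_B(y_C-y_A) + x_C(y_A-y_B)|/2
= |705.5 + (-248.64) + (-349.59)|/2
= 107.27/2 = 53.635

53.635


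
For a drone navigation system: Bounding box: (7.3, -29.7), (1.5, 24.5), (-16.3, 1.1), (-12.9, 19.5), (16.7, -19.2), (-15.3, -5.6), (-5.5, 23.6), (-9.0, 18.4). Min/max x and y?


x range: [-16.3, 16.7]
y range: [-29.7, 24.5]
Bounding box: (-16.3,-29.7) to (16.7,24.5)

(-16.3,-29.7) to (16.7,24.5)


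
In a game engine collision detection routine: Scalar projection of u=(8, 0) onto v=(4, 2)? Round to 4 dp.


u.v = 32, |v| = sqrt(20) = 4.4721
Scalar projection = u.v / |v| = 32 / sqrt(20) = 7.1554

7.1554


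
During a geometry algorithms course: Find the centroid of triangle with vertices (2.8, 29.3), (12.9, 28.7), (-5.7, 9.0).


Centroid = ((x_A+x_B+x_C)/3, (y_A+y_B+y_C)/3)
= ((2.8+12.9+(-5.7))/3, (29.3+28.7+9)/3)
= (3.3333, 22.3333)

(3.3333, 22.3333)


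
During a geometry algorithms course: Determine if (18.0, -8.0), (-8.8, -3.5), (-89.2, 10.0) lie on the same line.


Cross product: ((-8.8)-18)*(10-(-8)) - ((-3.5)-(-8))*((-89.2)-18)
= 0

Yes, collinear


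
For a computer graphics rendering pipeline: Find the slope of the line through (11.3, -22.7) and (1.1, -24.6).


slope = (y2-y1)/(x2-x1) = ((-24.6)-(-22.7))/(1.1-11.3) = (-1.9)/(-10.2) = 0.1863

0.1863


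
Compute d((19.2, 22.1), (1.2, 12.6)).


dx=-18, dy=-9.5
d^2 = (-18)^2 + (-9.5)^2 = 414.25
d = sqrt(414.25) = 20.3531

20.3531


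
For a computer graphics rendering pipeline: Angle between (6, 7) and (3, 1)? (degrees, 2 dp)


u.v = 25, |u| = sqrt(85) = 9.2195, |v| = sqrt(10) = 3.1623
cos(theta) = u.v/(|u||v|) = 25/sqrt(850) = 0.857493
theta = acos(0.857493) = 30.96 degrees

30.96 degrees


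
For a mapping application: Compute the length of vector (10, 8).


|u| = sqrt(10^2 + 8^2) = sqrt(164) = 12.8062

12.8062


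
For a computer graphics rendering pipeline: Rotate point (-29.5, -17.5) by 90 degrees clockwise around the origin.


90° CW: (x,y) -> (y, -x)
(-29.5,-17.5) -> (-17.5, 29.5)

(-17.5, 29.5)


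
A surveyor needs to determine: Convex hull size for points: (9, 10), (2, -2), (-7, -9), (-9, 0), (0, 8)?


Convex hull vertices (CCW): (-9, 0), (-7, -9), (2, -2), (9, 10), (0, 8)
Count = 5

5


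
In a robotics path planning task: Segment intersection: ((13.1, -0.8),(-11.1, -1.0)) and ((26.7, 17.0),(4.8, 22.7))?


Cross products: d1=467.34, d2=609.66, d3=-428.04, d4=-570.36
d1*d2 < 0 and d3*d4 < 0? no

No, they don't intersect


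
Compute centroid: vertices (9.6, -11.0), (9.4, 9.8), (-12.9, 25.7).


Centroid = ((x_A+x_B+x_C)/3, (y_A+y_B+y_C)/3)
= ((9.6+9.4+(-12.9))/3, ((-11)+9.8+25.7)/3)
= (2.0333, 8.1667)

(2.0333, 8.1667)


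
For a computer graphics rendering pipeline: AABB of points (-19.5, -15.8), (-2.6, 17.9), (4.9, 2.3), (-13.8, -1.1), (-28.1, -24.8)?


x range: [-28.1, 4.9]
y range: [-24.8, 17.9]
Bounding box: (-28.1,-24.8) to (4.9,17.9)

(-28.1,-24.8) to (4.9,17.9)


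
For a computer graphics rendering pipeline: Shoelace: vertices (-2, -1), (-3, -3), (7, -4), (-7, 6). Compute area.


Shoelace sum: ((-2)*(-3) - (-3)*(-1)) + ((-3)*(-4) - 7*(-3)) + (7*6 - (-7)*(-4)) + ((-7)*(-1) - (-2)*6)
= 69
Area = |69|/2 = 34.5

34.5


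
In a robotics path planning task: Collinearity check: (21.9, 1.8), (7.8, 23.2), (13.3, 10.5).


Cross product: (7.8-21.9)*(10.5-1.8) - (23.2-1.8)*(13.3-21.9)
= 61.37

No, not collinear


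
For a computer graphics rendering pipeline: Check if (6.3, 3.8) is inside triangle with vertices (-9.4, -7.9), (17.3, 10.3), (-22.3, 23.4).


Cross products: AB x AP = 26.65, BC x BP = 401.5, CA x CP = 642.34
All same sign? yes

Yes, inside


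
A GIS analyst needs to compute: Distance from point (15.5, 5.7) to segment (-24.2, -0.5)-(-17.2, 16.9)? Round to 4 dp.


Project P onto AB: t = 1 (clamped to [0,1])
Closest point on segment: (-17.2, 16.9)
Distance: 34.5649

34.5649


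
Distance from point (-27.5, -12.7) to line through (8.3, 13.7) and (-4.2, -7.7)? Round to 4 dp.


|cross product| = 436.12
|line direction| = sqrt(614.21) = 24.7833
Distance = 436.12/sqrt(614.21) = 17.5974

17.5974


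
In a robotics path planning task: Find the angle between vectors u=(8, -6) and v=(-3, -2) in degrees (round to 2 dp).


u.v = -12, |u| = sqrt(100) = 10, |v| = sqrt(13) = 3.6056
cos(theta) = u.v/(|u||v|) = -12/sqrt(1300) = -0.33282
theta = acos(-0.33282) = 109.44 degrees

109.44 degrees


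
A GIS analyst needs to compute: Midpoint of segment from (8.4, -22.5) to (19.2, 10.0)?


M = ((8.4+19.2)/2, ((-22.5)+10)/2)
= (13.8, -6.25)

(13.8, -6.25)


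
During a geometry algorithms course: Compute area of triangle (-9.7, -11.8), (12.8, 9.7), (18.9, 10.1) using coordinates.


Area = |x_A(y_B-y_C) + x_B(y_C-y_A) + x_C(y_A-y_B)|/2
= |3.88 + 280.32 + (-406.35)|/2
= 122.15/2 = 61.075

61.075


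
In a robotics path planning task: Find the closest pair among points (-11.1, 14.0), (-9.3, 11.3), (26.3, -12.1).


d(P0,P1) = 3.245, d(P0,P2) = 45.6067, d(P1,P2) = 42.6019
Closest: P0 and P1

Closest pair: (-11.1, 14.0) and (-9.3, 11.3), distance = 3.245


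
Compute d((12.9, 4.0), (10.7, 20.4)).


dx=-2.2, dy=16.4
d^2 = (-2.2)^2 + 16.4^2 = 273.8
d = sqrt(273.8) = 16.5469

16.5469


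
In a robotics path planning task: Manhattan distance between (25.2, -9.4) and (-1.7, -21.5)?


|25.2-(-1.7)| + |(-9.4)-(-21.5)| = 26.9 + 12.1 = 39

39


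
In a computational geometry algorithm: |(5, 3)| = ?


|u| = sqrt(5^2 + 3^2) = sqrt(34) = 5.831

5.831


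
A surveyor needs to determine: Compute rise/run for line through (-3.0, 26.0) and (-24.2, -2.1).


slope = (y2-y1)/(x2-x1) = ((-2.1)-26)/((-24.2)-(-3)) = (-28.1)/(-21.2) = 1.3255

1.3255


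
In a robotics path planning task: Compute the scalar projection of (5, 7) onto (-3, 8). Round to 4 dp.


u.v = 41, |v| = sqrt(73) = 8.544
Scalar projection = u.v / |v| = 41 / sqrt(73) = 4.7987

4.7987


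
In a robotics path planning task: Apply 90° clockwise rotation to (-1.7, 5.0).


90° CW: (x,y) -> (y, -x)
(-1.7,5) -> (5, 1.7)

(5, 1.7)


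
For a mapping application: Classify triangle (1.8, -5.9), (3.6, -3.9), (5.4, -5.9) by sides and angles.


Side lengths squared: AB^2=7.24, BC^2=7.24, CA^2=12.96
Sorted: [7.24, 7.24, 12.96]
By sides: Isosceles, By angles: Acute

Isosceles, Acute


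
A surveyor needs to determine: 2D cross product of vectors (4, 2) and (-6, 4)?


u x v = u_x*v_y - u_y*v_x = 4*4 - 2*(-6)
= 16 - (-12) = 28

28


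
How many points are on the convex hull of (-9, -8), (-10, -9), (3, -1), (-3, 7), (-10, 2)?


Convex hull vertices (CCW): (-10, -9), (3, -1), (-3, 7), (-10, 2)
Count = 4

4


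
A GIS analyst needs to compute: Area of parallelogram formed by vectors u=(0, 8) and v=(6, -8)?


|u x v| = |0*(-8) - 8*6|
= |0 - 48| = 48

48


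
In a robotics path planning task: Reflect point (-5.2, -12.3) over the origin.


Reflection over origin: (x,y) -> (-x,-y)
(-5.2, -12.3) -> (5.2, 12.3)

(5.2, 12.3)


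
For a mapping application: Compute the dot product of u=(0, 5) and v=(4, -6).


u . v = u_x*v_x + u_y*v_y = 0*4 + 5*(-6)
= 0 + (-30) = -30

-30


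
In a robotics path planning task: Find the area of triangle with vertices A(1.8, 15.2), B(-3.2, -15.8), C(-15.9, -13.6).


Area = |x_A(y_B-y_C) + x_B(y_C-y_A) + x_C(y_A-y_B)|/2
= |(-3.96) + 92.16 + (-492.9)|/2
= 404.7/2 = 202.35

202.35


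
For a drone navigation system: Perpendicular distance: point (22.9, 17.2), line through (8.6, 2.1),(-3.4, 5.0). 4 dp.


|cross product| = 222.67
|line direction| = sqrt(152.41) = 12.3454
Distance = 222.67/sqrt(152.41) = 18.0366

18.0366


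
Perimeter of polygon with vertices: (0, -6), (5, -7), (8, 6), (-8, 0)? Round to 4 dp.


Sides: (0, -6)->(5, -7): sqrt(26) = 5.09902, (5, -7)->(8, 6): sqrt(178) = 13.341664, (8, 6)->(-8, 0): sqrt(292) = 17.088007, (-8, 0)->(0, -6): sqrt(100) = 10
Sum = 45.528691
Perimeter = 45.5287

45.5287


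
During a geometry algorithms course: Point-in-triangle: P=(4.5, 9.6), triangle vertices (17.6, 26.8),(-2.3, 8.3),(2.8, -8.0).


Cross products: AB x AP = 99.93, BC x BP = 117.47, CA x CP = 201.32
All same sign? yes

Yes, inside


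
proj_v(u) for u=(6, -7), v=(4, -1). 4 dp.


u.v = 31, |v| = sqrt(17) = 4.1231
Scalar projection = u.v / |v| = 31 / sqrt(17) = 7.5186

7.5186


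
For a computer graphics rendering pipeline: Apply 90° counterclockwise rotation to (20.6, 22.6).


90° CCW: (x,y) -> (-y, x)
(20.6,22.6) -> (-22.6, 20.6)

(-22.6, 20.6)


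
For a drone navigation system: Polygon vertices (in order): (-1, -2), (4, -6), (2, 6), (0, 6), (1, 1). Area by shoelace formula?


Shoelace sum: ((-1)*(-6) - 4*(-2)) + (4*6 - 2*(-6)) + (2*6 - 0*6) + (0*1 - 1*6) + (1*(-2) - (-1)*1)
= 55
Area = |55|/2 = 27.5

27.5


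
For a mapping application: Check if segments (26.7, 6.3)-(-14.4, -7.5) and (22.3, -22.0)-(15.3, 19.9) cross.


Cross products: d1=-382.46, d2=1436.23, d3=1102.41, d4=-716.28
d1*d2 < 0 and d3*d4 < 0? yes

Yes, they intersect


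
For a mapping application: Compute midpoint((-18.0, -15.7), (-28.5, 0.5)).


M = (((-18)+(-28.5))/2, ((-15.7)+0.5)/2)
= (-23.25, -7.6)

(-23.25, -7.6)


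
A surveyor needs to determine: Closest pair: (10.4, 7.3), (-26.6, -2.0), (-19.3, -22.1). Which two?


d(P0,P1) = 38.1509, d(P0,P2) = 41.7905, d(P1,P2) = 21.3846
Closest: P1 and P2

Closest pair: (-26.6, -2.0) and (-19.3, -22.1), distance = 21.3846


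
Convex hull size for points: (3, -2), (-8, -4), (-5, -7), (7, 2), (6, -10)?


Convex hull vertices (CCW): (-8, -4), (-5, -7), (6, -10), (7, 2)
Count = 4

4


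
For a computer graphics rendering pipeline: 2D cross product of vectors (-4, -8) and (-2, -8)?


u x v = u_x*v_y - u_y*v_x = (-4)*(-8) - (-8)*(-2)
= 32 - 16 = 16

16


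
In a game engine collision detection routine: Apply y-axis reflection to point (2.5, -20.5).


Reflection over y-axis: (x,y) -> (-x,y)
(2.5, -20.5) -> (-2.5, -20.5)

(-2.5, -20.5)


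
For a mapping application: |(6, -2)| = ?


|u| = sqrt(6^2 + (-2)^2) = sqrt(40) = 6.3246

6.3246


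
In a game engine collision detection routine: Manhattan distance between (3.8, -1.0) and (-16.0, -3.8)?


|3.8-(-16)| + |(-1)-(-3.8)| = 19.8 + 2.8 = 22.6

22.6


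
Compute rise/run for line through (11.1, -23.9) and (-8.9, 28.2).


slope = (y2-y1)/(x2-x1) = (28.2-(-23.9))/((-8.9)-11.1) = 52.1/(-20) = -2.605

-2.605


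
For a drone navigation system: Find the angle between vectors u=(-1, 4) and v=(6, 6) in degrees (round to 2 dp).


u.v = 18, |u| = sqrt(17) = 4.1231, |v| = sqrt(72) = 8.4853
cos(theta) = u.v/(|u||v|) = 18/sqrt(1224) = 0.514496
theta = acos(0.514496) = 59.04 degrees

59.04 degrees


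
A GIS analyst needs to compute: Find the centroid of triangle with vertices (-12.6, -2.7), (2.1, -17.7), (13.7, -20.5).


Centroid = ((x_A+x_B+x_C)/3, (y_A+y_B+y_C)/3)
= (((-12.6)+2.1+13.7)/3, ((-2.7)+(-17.7)+(-20.5))/3)
= (1.0667, -13.6333)

(1.0667, -13.6333)


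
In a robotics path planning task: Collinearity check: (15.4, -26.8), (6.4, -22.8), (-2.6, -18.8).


Cross product: (6.4-15.4)*((-18.8)-(-26.8)) - ((-22.8)-(-26.8))*((-2.6)-15.4)
= 0

Yes, collinear


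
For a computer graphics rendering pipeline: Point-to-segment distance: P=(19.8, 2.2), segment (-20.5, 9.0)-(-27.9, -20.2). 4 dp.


Project P onto AB: t = 0 (clamped to [0,1])
Closest point on segment: (-20.5, 9)
Distance: 40.8697

40.8697


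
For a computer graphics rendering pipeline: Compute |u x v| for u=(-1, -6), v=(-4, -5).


|u x v| = |(-1)*(-5) - (-6)*(-4)|
= |5 - 24| = 19

19


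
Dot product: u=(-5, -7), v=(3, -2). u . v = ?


u . v = u_x*v_x + u_y*v_y = (-5)*3 + (-7)*(-2)
= (-15) + 14 = -1

-1


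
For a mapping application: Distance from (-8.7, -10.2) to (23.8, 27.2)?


dx=32.5, dy=37.4
d^2 = 32.5^2 + 37.4^2 = 2455.01
d = sqrt(2455.01) = 49.5481

49.5481


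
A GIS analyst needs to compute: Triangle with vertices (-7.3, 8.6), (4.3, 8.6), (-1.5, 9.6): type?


Side lengths squared: AB^2=134.56, BC^2=34.64, CA^2=34.64
Sorted: [34.64, 34.64, 134.56]
By sides: Isosceles, By angles: Obtuse

Isosceles, Obtuse


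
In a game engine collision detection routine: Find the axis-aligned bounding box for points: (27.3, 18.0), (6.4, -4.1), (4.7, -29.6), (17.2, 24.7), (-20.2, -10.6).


x range: [-20.2, 27.3]
y range: [-29.6, 24.7]
Bounding box: (-20.2,-29.6) to (27.3,24.7)

(-20.2,-29.6) to (27.3,24.7)


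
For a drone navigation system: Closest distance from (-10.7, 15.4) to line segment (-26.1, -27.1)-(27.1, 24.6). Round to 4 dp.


Project P onto AB: t = 0.5481 (clamped to [0,1])
Closest point on segment: (3.0615, 1.2393)
Distance: 19.746

19.746


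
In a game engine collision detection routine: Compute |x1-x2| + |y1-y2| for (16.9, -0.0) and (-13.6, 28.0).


|16.9-(-13.6)| + |0-28| = 30.5 + 28 = 58.5

58.5


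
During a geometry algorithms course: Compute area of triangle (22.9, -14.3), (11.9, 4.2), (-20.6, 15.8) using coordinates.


Area = |x_A(y_B-y_C) + x_B(y_C-y_A) + x_C(y_A-y_B)|/2
= |(-265.64) + 358.19 + 381.1|/2
= 473.65/2 = 236.825

236.825


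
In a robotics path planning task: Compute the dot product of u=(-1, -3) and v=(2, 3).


u . v = u_x*v_x + u_y*v_y = (-1)*2 + (-3)*3
= (-2) + (-9) = -11

-11


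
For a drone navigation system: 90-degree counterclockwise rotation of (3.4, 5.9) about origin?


90° CCW: (x,y) -> (-y, x)
(3.4,5.9) -> (-5.9, 3.4)

(-5.9, 3.4)


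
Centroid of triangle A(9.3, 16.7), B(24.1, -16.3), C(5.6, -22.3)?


Centroid = ((x_A+x_B+x_C)/3, (y_A+y_B+y_C)/3)
= ((9.3+24.1+5.6)/3, (16.7+(-16.3)+(-22.3))/3)
= (13, -7.3)

(13, -7.3)


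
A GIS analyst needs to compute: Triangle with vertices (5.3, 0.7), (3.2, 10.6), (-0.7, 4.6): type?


Side lengths squared: AB^2=102.42, BC^2=51.21, CA^2=51.21
Sorted: [51.21, 51.21, 102.42]
By sides: Isosceles, By angles: Right

Isosceles, Right


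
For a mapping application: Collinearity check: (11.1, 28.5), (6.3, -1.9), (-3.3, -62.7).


Cross product: (6.3-11.1)*((-62.7)-28.5) - ((-1.9)-28.5)*((-3.3)-11.1)
= 0

Yes, collinear


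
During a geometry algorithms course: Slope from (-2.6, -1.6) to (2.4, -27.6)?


slope = (y2-y1)/(x2-x1) = ((-27.6)-(-1.6))/(2.4-(-2.6)) = (-26)/5 = -5.2

-5.2


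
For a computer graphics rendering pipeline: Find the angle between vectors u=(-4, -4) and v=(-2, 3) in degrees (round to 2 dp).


u.v = -4, |u| = sqrt(32) = 5.6569, |v| = sqrt(13) = 3.6056
cos(theta) = u.v/(|u||v|) = -4/sqrt(416) = -0.196116
theta = acos(-0.196116) = 101.31 degrees

101.31 degrees


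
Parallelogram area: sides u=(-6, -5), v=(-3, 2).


|u x v| = |(-6)*2 - (-5)*(-3)|
= |(-12) - 15| = 27

27


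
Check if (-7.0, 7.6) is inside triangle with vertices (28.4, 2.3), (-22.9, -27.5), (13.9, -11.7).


Cross products: AB x AP = -1326.81, BC x BP = 1040.46, CA x CP = 572.45
All same sign? no

No, outside


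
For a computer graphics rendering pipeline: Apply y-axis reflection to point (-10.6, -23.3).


Reflection over y-axis: (x,y) -> (-x,y)
(-10.6, -23.3) -> (10.6, -23.3)

(10.6, -23.3)


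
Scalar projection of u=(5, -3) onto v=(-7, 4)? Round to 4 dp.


u.v = -47, |v| = sqrt(65) = 8.0623
Scalar projection = u.v / |v| = -47 / sqrt(65) = -5.8296

-5.8296


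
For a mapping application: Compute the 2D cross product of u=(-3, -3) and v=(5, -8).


u x v = u_x*v_y - u_y*v_x = (-3)*(-8) - (-3)*5
= 24 - (-15) = 39

39


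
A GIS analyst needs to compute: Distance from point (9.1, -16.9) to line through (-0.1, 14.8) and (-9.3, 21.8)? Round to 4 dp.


|cross product| = 227.24
|line direction| = sqrt(133.64) = 11.5603
Distance = 227.24/sqrt(133.64) = 19.657

19.657


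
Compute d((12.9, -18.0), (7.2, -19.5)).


dx=-5.7, dy=-1.5
d^2 = (-5.7)^2 + (-1.5)^2 = 34.74
d = sqrt(34.74) = 5.8941

5.8941


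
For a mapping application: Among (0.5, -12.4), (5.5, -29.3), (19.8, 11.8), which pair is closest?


d(P0,P1) = 17.6241, d(P0,P2) = 30.9537, d(P1,P2) = 43.5167
Closest: P0 and P1

Closest pair: (0.5, -12.4) and (5.5, -29.3), distance = 17.6241


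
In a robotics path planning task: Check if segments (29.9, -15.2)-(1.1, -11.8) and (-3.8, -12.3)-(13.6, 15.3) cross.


Cross products: d1=-980.58, d2=-126.54, d3=31.06, d4=-822.98
d1*d2 < 0 and d3*d4 < 0? no

No, they don't intersect


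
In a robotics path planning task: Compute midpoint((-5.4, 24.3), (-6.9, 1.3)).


M = (((-5.4)+(-6.9))/2, (24.3+1.3)/2)
= (-6.15, 12.8)

(-6.15, 12.8)


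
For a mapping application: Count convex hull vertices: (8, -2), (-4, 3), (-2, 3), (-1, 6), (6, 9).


Convex hull vertices (CCW): (-4, 3), (8, -2), (6, 9), (-1, 6)
Count = 4

4


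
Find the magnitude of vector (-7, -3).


|u| = sqrt((-7)^2 + (-3)^2) = sqrt(58) = 7.6158

7.6158


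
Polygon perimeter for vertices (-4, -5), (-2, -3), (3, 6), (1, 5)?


Sides: (-4, -5)->(-2, -3): sqrt(8) = 2.828427, (-2, -3)->(3, 6): sqrt(106) = 10.29563, (3, 6)->(1, 5): sqrt(5) = 2.236068, (1, 5)->(-4, -5): sqrt(125) = 11.18034
Sum = 26.540465
Perimeter = 26.5405

26.5405


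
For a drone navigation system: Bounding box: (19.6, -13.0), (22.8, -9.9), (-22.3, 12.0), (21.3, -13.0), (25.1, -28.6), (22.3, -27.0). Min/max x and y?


x range: [-22.3, 25.1]
y range: [-28.6, 12]
Bounding box: (-22.3,-28.6) to (25.1,12)

(-22.3,-28.6) to (25.1,12)


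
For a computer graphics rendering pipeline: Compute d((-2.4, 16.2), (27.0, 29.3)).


dx=29.4, dy=13.1
d^2 = 29.4^2 + 13.1^2 = 1035.97
d = sqrt(1035.97) = 32.1865

32.1865


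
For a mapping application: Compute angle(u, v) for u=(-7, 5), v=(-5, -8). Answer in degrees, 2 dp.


u.v = -5, |u| = sqrt(74) = 8.6023, |v| = sqrt(89) = 9.434
cos(theta) = u.v/(|u||v|) = -5/sqrt(6586) = -0.061611
theta = acos(-0.061611) = 93.53 degrees

93.53 degrees


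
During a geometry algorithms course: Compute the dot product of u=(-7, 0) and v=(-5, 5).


u . v = u_x*v_x + u_y*v_y = (-7)*(-5) + 0*5
= 35 + 0 = 35

35


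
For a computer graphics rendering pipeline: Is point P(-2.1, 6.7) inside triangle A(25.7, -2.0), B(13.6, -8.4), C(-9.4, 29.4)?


Cross products: AB x AP = -283.19, BC x BP = 246.16, CA x CP = -567.55
All same sign? no

No, outside


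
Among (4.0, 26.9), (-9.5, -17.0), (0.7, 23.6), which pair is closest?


d(P0,P1) = 45.9289, d(P0,P2) = 4.6669, d(P1,P2) = 41.8617
Closest: P0 and P2

Closest pair: (4.0, 26.9) and (0.7, 23.6), distance = 4.6669


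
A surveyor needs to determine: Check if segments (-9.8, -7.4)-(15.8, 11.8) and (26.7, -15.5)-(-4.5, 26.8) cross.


Cross products: d1=1291.23, d2=-390.69, d3=-908.16, d4=773.76
d1*d2 < 0 and d3*d4 < 0? yes

Yes, they intersect


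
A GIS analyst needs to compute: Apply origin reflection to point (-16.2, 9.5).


Reflection over origin: (x,y) -> (-x,-y)
(-16.2, 9.5) -> (16.2, -9.5)

(16.2, -9.5)


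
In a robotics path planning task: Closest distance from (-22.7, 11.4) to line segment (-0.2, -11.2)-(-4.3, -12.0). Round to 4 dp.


Project P onto AB: t = 1 (clamped to [0,1])
Closest point on segment: (-4.3, -12)
Distance: 29.7678

29.7678


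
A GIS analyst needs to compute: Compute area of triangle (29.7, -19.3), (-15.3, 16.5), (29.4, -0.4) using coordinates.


Area = |x_A(y_B-y_C) + x_B(y_C-y_A) + x_C(y_A-y_B)|/2
= |501.93 + (-289.17) + (-1052.52)|/2
= 839.76/2 = 419.88

419.88


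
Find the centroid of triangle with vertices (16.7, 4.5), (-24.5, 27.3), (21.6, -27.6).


Centroid = ((x_A+x_B+x_C)/3, (y_A+y_B+y_C)/3)
= ((16.7+(-24.5)+21.6)/3, (4.5+27.3+(-27.6))/3)
= (4.6, 1.4)

(4.6, 1.4)


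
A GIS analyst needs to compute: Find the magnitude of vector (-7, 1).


|u| = sqrt((-7)^2 + 1^2) = sqrt(50) = 7.0711

7.0711


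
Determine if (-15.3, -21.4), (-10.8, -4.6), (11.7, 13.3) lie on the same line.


Cross product: ((-10.8)-(-15.3))*(13.3-(-21.4)) - ((-4.6)-(-21.4))*(11.7-(-15.3))
= -297.45

No, not collinear


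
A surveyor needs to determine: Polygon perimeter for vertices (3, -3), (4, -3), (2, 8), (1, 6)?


Sides: (3, -3)->(4, -3): sqrt(1) = 1, (4, -3)->(2, 8): sqrt(125) = 11.18034, (2, 8)->(1, 6): sqrt(5) = 2.236068, (1, 6)->(3, -3): sqrt(85) = 9.219544
Sum = 23.635952
Perimeter = 23.636

23.636


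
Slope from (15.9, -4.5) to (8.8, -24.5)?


slope = (y2-y1)/(x2-x1) = ((-24.5)-(-4.5))/(8.8-15.9) = (-20)/(-7.1) = 2.8169

2.8169


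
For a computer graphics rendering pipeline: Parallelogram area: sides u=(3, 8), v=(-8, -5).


|u x v| = |3*(-5) - 8*(-8)|
= |(-15) - (-64)| = 49

49


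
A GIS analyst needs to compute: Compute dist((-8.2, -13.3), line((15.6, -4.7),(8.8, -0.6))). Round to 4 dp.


|cross product| = 156.06
|line direction| = sqrt(63.05) = 7.9404
Distance = 156.06/sqrt(63.05) = 19.6539

19.6539


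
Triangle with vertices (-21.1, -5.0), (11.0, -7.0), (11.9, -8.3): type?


Side lengths squared: AB^2=1034.41, BC^2=2.5, CA^2=1099.89
Sorted: [2.5, 1034.41, 1099.89]
By sides: Scalene, By angles: Obtuse

Scalene, Obtuse


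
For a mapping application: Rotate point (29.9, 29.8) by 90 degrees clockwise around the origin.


90° CW: (x,y) -> (y, -x)
(29.9,29.8) -> (29.8, -29.9)

(29.8, -29.9)


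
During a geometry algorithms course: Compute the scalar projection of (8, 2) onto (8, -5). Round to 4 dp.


u.v = 54, |v| = sqrt(89) = 9.434
Scalar projection = u.v / |v| = 54 / sqrt(89) = 5.724

5.724


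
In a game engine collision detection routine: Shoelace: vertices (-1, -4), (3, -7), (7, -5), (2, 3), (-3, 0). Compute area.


Shoelace sum: ((-1)*(-7) - 3*(-4)) + (3*(-5) - 7*(-7)) + (7*3 - 2*(-5)) + (2*0 - (-3)*3) + ((-3)*(-4) - (-1)*0)
= 105
Area = |105|/2 = 52.5

52.5


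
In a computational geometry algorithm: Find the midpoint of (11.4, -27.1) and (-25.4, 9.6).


M = ((11.4+(-25.4))/2, ((-27.1)+9.6)/2)
= (-7, -8.75)

(-7, -8.75)


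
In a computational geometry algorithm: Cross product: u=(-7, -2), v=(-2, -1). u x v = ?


u x v = u_x*v_y - u_y*v_x = (-7)*(-1) - (-2)*(-2)
= 7 - 4 = 3

3


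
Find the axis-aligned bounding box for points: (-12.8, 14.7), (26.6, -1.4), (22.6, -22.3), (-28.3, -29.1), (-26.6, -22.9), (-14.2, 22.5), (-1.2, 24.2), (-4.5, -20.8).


x range: [-28.3, 26.6]
y range: [-29.1, 24.2]
Bounding box: (-28.3,-29.1) to (26.6,24.2)

(-28.3,-29.1) to (26.6,24.2)


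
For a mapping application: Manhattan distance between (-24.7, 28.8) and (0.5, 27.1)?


|(-24.7)-0.5| + |28.8-27.1| = 25.2 + 1.7 = 26.9

26.9


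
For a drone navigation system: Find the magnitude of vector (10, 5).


|u| = sqrt(10^2 + 5^2) = sqrt(125) = 11.1803

11.1803


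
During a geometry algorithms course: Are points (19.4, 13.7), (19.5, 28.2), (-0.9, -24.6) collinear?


Cross product: (19.5-19.4)*((-24.6)-13.7) - (28.2-13.7)*((-0.9)-19.4)
= 290.52

No, not collinear


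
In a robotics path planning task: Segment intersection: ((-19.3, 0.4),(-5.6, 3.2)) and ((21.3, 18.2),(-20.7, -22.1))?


Cross products: d1=-888.58, d2=-454.07, d3=130.18, d4=-304.33
d1*d2 < 0 and d3*d4 < 0? no

No, they don't intersect


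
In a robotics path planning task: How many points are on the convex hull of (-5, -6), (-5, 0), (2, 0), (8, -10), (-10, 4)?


Convex hull vertices (CCW): (-10, 4), (-5, -6), (8, -10), (2, 0)
Count = 4

4


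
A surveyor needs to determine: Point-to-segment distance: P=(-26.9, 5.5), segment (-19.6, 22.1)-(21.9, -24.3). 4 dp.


Project P onto AB: t = 0.1206 (clamped to [0,1])
Closest point on segment: (-14.5957, 16.5049)
Distance: 16.5076

16.5076


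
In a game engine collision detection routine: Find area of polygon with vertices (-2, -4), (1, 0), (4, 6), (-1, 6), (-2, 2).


Shoelace sum: ((-2)*0 - 1*(-4)) + (1*6 - 4*0) + (4*6 - (-1)*6) + ((-1)*2 - (-2)*6) + ((-2)*(-4) - (-2)*2)
= 62
Area = |62|/2 = 31

31


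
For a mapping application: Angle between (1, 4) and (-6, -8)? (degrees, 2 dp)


u.v = -38, |u| = sqrt(17) = 4.1231, |v| = sqrt(100) = 10
cos(theta) = u.v/(|u||v|) = -38/sqrt(1700) = -0.921635
theta = acos(-0.921635) = 157.17 degrees

157.17 degrees


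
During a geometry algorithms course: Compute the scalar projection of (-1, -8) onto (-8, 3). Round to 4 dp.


u.v = -16, |v| = sqrt(73) = 8.544
Scalar projection = u.v / |v| = -16 / sqrt(73) = -1.8727

-1.8727


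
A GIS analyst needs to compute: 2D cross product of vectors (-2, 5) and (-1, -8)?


u x v = u_x*v_y - u_y*v_x = (-2)*(-8) - 5*(-1)
= 16 - (-5) = 21

21


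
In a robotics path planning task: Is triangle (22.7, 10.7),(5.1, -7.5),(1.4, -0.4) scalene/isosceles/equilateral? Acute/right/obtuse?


Side lengths squared: AB^2=641, BC^2=64.1, CA^2=576.9
Sorted: [64.1, 576.9, 641]
By sides: Scalene, By angles: Right

Scalene, Right


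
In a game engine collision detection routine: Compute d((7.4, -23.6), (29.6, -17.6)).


dx=22.2, dy=6
d^2 = 22.2^2 + 6^2 = 528.84
d = sqrt(528.84) = 22.9965

22.9965


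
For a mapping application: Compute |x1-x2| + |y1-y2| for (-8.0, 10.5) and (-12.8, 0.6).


|(-8)-(-12.8)| + |10.5-0.6| = 4.8 + 9.9 = 14.7

14.7


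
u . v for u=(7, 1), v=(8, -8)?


u . v = u_x*v_x + u_y*v_y = 7*8 + 1*(-8)
= 56 + (-8) = 48

48


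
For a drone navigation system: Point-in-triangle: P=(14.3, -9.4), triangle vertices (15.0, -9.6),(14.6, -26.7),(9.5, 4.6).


Cross products: AB x AP = -12.05, BC x BP = -78.84, CA x CP = -8.84
All same sign? yes

Yes, inside


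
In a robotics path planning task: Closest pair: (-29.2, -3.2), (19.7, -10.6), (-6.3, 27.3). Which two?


d(P0,P1) = 49.4567, d(P0,P2) = 38.14, d(P1,P2) = 45.961
Closest: P0 and P2

Closest pair: (-29.2, -3.2) and (-6.3, 27.3), distance = 38.14


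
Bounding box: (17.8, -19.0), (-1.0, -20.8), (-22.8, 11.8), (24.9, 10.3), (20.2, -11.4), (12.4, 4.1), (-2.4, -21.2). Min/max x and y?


x range: [-22.8, 24.9]
y range: [-21.2, 11.8]
Bounding box: (-22.8,-21.2) to (24.9,11.8)

(-22.8,-21.2) to (24.9,11.8)


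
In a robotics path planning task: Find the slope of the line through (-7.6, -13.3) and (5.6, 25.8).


slope = (y2-y1)/(x2-x1) = (25.8-(-13.3))/(5.6-(-7.6)) = 39.1/13.2 = 2.9621

2.9621


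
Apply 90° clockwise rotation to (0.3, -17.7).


90° CW: (x,y) -> (y, -x)
(0.3,-17.7) -> (-17.7, -0.3)

(-17.7, -0.3)


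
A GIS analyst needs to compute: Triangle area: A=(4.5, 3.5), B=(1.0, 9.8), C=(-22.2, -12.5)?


Area = |x_A(y_B-y_C) + x_B(y_C-y_A) + x_C(y_A-y_B)|/2
= |100.35 + (-16) + 139.86|/2
= 224.21/2 = 112.105

112.105


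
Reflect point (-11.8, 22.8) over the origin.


Reflection over origin: (x,y) -> (-x,-y)
(-11.8, 22.8) -> (11.8, -22.8)

(11.8, -22.8)


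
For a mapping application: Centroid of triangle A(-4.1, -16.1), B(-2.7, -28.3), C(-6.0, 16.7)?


Centroid = ((x_A+x_B+x_C)/3, (y_A+y_B+y_C)/3)
= (((-4.1)+(-2.7)+(-6))/3, ((-16.1)+(-28.3)+16.7)/3)
= (-4.2667, -9.2333)

(-4.2667, -9.2333)


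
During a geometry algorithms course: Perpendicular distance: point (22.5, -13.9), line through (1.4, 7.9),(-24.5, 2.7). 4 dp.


|cross product| = 674.34
|line direction| = sqrt(697.85) = 26.4169
Distance = 674.34/sqrt(697.85) = 25.5269

25.5269


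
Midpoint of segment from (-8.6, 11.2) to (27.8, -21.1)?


M = (((-8.6)+27.8)/2, (11.2+(-21.1))/2)
= (9.6, -4.95)

(9.6, -4.95)


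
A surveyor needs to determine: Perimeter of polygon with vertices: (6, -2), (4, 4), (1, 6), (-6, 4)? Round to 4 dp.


Sides: (6, -2)->(4, 4): sqrt(40) = 6.324555, (4, 4)->(1, 6): sqrt(13) = 3.605551, (1, 6)->(-6, 4): sqrt(53) = 7.28011, (-6, 4)->(6, -2): sqrt(180) = 13.416408
Sum = 30.626624
Perimeter = 30.6266

30.6266


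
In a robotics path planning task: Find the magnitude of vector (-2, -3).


|u| = sqrt((-2)^2 + (-3)^2) = sqrt(13) = 3.6056

3.6056


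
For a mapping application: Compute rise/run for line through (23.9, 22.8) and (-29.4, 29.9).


slope = (y2-y1)/(x2-x1) = (29.9-22.8)/((-29.4)-23.9) = 7.1/(-53.3) = -0.1332

-0.1332


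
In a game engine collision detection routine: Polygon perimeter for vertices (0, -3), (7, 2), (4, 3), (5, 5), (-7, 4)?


Sides: (0, -3)->(7, 2): sqrt(74) = 8.602325, (7, 2)->(4, 3): sqrt(10) = 3.162278, (4, 3)->(5, 5): sqrt(5) = 2.236068, (5, 5)->(-7, 4): sqrt(145) = 12.041595, (-7, 4)->(0, -3): sqrt(98) = 9.899495
Sum = 35.941761
Perimeter = 35.9418

35.9418


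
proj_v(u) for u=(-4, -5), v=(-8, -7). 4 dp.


u.v = 67, |v| = sqrt(113) = 10.6301
Scalar projection = u.v / |v| = 67 / sqrt(113) = 6.3028

6.3028


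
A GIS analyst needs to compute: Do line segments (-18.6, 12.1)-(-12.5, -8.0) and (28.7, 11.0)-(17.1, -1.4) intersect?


Cross products: d1=-599.28, d2=-290.48, d3=944.02, d4=635.22
d1*d2 < 0 and d3*d4 < 0? no

No, they don't intersect


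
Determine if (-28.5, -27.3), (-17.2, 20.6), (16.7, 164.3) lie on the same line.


Cross product: ((-17.2)-(-28.5))*(164.3-(-27.3)) - (20.6-(-27.3))*(16.7-(-28.5))
= 0

Yes, collinear


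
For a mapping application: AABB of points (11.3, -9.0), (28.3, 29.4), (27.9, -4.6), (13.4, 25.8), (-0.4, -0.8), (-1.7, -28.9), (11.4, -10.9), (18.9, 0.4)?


x range: [-1.7, 28.3]
y range: [-28.9, 29.4]
Bounding box: (-1.7,-28.9) to (28.3,29.4)

(-1.7,-28.9) to (28.3,29.4)


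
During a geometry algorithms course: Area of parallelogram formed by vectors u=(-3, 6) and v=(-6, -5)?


|u x v| = |(-3)*(-5) - 6*(-6)|
= |15 - (-36)| = 51

51


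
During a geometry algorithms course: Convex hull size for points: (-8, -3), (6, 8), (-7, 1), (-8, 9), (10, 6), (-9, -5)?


Convex hull vertices (CCW): (-9, -5), (10, 6), (6, 8), (-8, 9)
Count = 4

4


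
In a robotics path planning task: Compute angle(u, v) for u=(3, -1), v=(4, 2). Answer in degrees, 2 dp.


u.v = 10, |u| = sqrt(10) = 3.1623, |v| = sqrt(20) = 4.4721
cos(theta) = u.v/(|u||v|) = 10/sqrt(200) = 0.707107
theta = acos(0.707107) = 45 degrees

45 degrees


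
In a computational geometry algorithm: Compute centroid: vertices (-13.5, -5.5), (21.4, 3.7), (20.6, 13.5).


Centroid = ((x_A+x_B+x_C)/3, (y_A+y_B+y_C)/3)
= (((-13.5)+21.4+20.6)/3, ((-5.5)+3.7+13.5)/3)
= (9.5, 3.9)

(9.5, 3.9)


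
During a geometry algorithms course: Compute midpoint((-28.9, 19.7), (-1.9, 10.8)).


M = (((-28.9)+(-1.9))/2, (19.7+10.8)/2)
= (-15.4, 15.25)

(-15.4, 15.25)


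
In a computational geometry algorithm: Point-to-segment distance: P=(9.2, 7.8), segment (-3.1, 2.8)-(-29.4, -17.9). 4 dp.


Project P onto AB: t = 0 (clamped to [0,1])
Closest point on segment: (-3.1, 2.8)
Distance: 13.2774

13.2774


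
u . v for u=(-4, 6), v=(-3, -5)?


u . v = u_x*v_x + u_y*v_y = (-4)*(-3) + 6*(-5)
= 12 + (-30) = -18

-18


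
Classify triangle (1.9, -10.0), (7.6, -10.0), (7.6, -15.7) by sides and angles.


Side lengths squared: AB^2=32.49, BC^2=32.49, CA^2=64.98
Sorted: [32.49, 32.49, 64.98]
By sides: Isosceles, By angles: Right

Isosceles, Right


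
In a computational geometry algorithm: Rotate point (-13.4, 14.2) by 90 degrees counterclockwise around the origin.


90° CCW: (x,y) -> (-y, x)
(-13.4,14.2) -> (-14.2, -13.4)

(-14.2, -13.4)


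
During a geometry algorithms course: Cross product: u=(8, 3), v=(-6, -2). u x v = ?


u x v = u_x*v_y - u_y*v_x = 8*(-2) - 3*(-6)
= (-16) - (-18) = 2

2


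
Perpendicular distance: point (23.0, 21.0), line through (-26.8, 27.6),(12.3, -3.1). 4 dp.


|cross product| = 1270.8
|line direction| = sqrt(2471.3) = 49.7122
Distance = 1270.8/sqrt(2471.3) = 25.5632

25.5632


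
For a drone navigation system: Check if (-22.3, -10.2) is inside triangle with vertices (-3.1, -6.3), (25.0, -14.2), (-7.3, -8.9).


Cross products: AB x AP = -261.27, BC x BP = 121.49, CA x CP = 33.54
All same sign? no

No, outside


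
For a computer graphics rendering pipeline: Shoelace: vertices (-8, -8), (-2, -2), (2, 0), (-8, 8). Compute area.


Shoelace sum: ((-8)*(-2) - (-2)*(-8)) + ((-2)*0 - 2*(-2)) + (2*8 - (-8)*0) + ((-8)*(-8) - (-8)*8)
= 148
Area = |148|/2 = 74

74


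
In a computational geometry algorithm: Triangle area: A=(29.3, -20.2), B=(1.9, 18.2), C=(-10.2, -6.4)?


Area = |x_A(y_B-y_C) + x_B(y_C-y_A) + x_C(y_A-y_B)|/2
= |720.78 + 26.22 + 391.68|/2
= 1138.68/2 = 569.34

569.34


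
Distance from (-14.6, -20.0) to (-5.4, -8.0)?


dx=9.2, dy=12
d^2 = 9.2^2 + 12^2 = 228.64
d = sqrt(228.64) = 15.1208

15.1208


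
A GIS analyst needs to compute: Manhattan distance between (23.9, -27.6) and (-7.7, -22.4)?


|23.9-(-7.7)| + |(-27.6)-(-22.4)| = 31.6 + 5.2 = 36.8

36.8


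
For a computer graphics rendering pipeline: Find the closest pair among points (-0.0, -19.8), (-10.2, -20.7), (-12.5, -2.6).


d(P0,P1) = 10.2396, d(P0,P2) = 21.2624, d(P1,P2) = 18.2455
Closest: P0 and P1

Closest pair: (-0.0, -19.8) and (-10.2, -20.7), distance = 10.2396


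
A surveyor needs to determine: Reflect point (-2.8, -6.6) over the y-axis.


Reflection over y-axis: (x,y) -> (-x,y)
(-2.8, -6.6) -> (2.8, -6.6)

(2.8, -6.6)


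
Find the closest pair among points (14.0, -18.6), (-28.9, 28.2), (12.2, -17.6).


d(P0,P1) = 63.4874, d(P0,P2) = 2.0591, d(P1,P2) = 61.5374
Closest: P0 and P2

Closest pair: (14.0, -18.6) and (12.2, -17.6), distance = 2.0591


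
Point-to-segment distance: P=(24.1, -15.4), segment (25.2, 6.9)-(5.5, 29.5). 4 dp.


Project P onto AB: t = 0 (clamped to [0,1])
Closest point on segment: (25.2, 6.9)
Distance: 22.3271

22.3271


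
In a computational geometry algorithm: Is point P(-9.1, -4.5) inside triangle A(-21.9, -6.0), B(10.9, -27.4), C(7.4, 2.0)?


Cross products: AB x AP = 323.12, BC x BP = 507.85, CA x CP = 58.45
All same sign? yes

Yes, inside


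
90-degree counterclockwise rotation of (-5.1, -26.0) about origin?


90° CCW: (x,y) -> (-y, x)
(-5.1,-26) -> (26, -5.1)

(26, -5.1)


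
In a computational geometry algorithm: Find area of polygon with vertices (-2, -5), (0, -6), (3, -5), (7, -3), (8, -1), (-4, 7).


Shoelace sum: ((-2)*(-6) - 0*(-5)) + (0*(-5) - 3*(-6)) + (3*(-3) - 7*(-5)) + (7*(-1) - 8*(-3)) + (8*7 - (-4)*(-1)) + ((-4)*(-5) - (-2)*7)
= 159
Area = |159|/2 = 79.5

79.5


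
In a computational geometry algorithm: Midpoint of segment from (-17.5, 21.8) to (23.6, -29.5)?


M = (((-17.5)+23.6)/2, (21.8+(-29.5))/2)
= (3.05, -3.85)

(3.05, -3.85)


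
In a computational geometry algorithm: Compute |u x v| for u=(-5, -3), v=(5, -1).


|u x v| = |(-5)*(-1) - (-3)*5|
= |5 - (-15)| = 20

20


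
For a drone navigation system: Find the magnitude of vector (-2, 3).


|u| = sqrt((-2)^2 + 3^2) = sqrt(13) = 3.6056

3.6056


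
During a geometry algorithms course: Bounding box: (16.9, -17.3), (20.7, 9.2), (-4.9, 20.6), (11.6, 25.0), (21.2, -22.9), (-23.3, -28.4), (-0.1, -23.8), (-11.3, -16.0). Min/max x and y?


x range: [-23.3, 21.2]
y range: [-28.4, 25]
Bounding box: (-23.3,-28.4) to (21.2,25)

(-23.3,-28.4) to (21.2,25)


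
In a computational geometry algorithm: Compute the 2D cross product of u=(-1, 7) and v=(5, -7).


u x v = u_x*v_y - u_y*v_x = (-1)*(-7) - 7*5
= 7 - 35 = -28

-28


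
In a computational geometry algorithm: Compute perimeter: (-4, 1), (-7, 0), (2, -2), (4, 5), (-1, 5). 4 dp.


Sides: (-4, 1)->(-7, 0): sqrt(10) = 3.162278, (-7, 0)->(2, -2): sqrt(85) = 9.219544, (2, -2)->(4, 5): sqrt(53) = 7.28011, (4, 5)->(-1, 5): sqrt(25) = 5, (-1, 5)->(-4, 1): sqrt(25) = 5
Sum = 29.661932
Perimeter = 29.6619

29.6619


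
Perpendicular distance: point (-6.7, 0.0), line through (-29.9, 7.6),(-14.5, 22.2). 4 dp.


|cross product| = 455.76
|line direction| = sqrt(450.32) = 21.2207
Distance = 455.76/sqrt(450.32) = 21.4771

21.4771


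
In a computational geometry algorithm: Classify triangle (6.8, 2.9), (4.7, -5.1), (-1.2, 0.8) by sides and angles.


Side lengths squared: AB^2=68.41, BC^2=69.62, CA^2=68.41
Sorted: [68.41, 68.41, 69.62]
By sides: Isosceles, By angles: Acute

Isosceles, Acute


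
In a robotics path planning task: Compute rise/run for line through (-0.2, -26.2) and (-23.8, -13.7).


slope = (y2-y1)/(x2-x1) = ((-13.7)-(-26.2))/((-23.8)-(-0.2)) = 12.5/(-23.6) = -0.5297

-0.5297


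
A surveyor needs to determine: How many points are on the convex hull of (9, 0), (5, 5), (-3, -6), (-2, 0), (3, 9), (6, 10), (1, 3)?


Convex hull vertices (CCW): (-3, -6), (9, 0), (6, 10), (3, 9), (-2, 0)
Count = 5

5


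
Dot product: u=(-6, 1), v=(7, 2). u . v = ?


u . v = u_x*v_x + u_y*v_y = (-6)*7 + 1*2
= (-42) + 2 = -40

-40


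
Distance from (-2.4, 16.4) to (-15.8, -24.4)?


dx=-13.4, dy=-40.8
d^2 = (-13.4)^2 + (-40.8)^2 = 1844.2
d = sqrt(1844.2) = 42.9441

42.9441


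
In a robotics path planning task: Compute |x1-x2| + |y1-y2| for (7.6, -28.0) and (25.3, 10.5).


|7.6-25.3| + |(-28)-10.5| = 17.7 + 38.5 = 56.2

56.2


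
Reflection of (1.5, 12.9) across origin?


Reflection over origin: (x,y) -> (-x,-y)
(1.5, 12.9) -> (-1.5, -12.9)

(-1.5, -12.9)


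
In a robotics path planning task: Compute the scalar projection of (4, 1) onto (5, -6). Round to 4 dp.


u.v = 14, |v| = sqrt(61) = 7.8102
Scalar projection = u.v / |v| = 14 / sqrt(61) = 1.7925

1.7925
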